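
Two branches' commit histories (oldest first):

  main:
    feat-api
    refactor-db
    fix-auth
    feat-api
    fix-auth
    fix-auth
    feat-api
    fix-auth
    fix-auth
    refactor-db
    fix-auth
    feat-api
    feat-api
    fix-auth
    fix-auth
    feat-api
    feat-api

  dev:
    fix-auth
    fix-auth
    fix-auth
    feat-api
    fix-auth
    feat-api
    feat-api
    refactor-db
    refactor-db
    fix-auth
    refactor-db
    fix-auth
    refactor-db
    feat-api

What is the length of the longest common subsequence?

10

Match fix-auth at main[3]=dev[1] → fix-auth at main[5]=dev[2] → fix-auth at main[6]=dev[3] → feat-api at main[7]=dev[4] → fix-auth at main[11]=dev[5] → feat-api at main[12]=dev[6] → feat-api at main[13]=dev[7] → fix-auth at main[14]=dev[10] → fix-auth at main[15]=dev[12] → feat-api at main[17]=dev[14] — 10 commits in the same relative order in both. dp[17][14] = 10 confirms this is the maximum.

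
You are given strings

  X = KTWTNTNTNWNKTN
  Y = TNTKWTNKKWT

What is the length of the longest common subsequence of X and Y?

7

One common subsequence of length 7: T (X #4, Y #1) → N (X #5, Y #2) → T (X #6, Y #3) → T (X #8, Y #6) → N (X #9, Y #7) → W (X #10, Y #10) → T (X #13, Y #11). dp[14][11] = 7 confirms this is the maximum.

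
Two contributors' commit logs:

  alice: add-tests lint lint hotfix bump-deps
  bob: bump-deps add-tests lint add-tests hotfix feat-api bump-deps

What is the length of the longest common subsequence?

Taking add-tests at alice[1]=bob[2] → lint at alice[2]=bob[3] → hotfix at alice[4]=bob[5] → bump-deps at alice[5]=bob[7] gives a common subsequence of length 4, and the DP table's final entry dp[5][7] is also 4, so no common subsequence is longer.

4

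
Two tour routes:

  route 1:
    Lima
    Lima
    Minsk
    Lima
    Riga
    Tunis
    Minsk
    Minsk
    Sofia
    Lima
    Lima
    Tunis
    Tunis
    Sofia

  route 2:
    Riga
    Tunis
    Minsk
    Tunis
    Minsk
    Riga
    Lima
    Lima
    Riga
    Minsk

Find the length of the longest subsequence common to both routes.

Taking Riga (route 1 #5, route 2 #1), then Tunis (route 1 #6, route 2 #2), then Minsk (route 1 #7, route 2 #3), then Minsk (route 1 #8, route 2 #5), then Lima (route 1 #10, route 2 #7), then Lima (route 1 #11, route 2 #8) gives a common subsequence of length 6. Since dp[14][10] = 6, nothing longer is possible.

6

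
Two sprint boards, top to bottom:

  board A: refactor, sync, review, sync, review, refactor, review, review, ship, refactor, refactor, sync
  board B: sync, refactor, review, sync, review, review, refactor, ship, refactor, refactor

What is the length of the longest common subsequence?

One common subsequence of length 8: refactor (board A #1, board B #2) → sync (board A #2, board B #4) → review (board A #3, board B #5) → review (board A #5, board B #6) → refactor (board A #6, board B #7) → ship (board A #9, board B #8) → refactor (board A #10, board B #9) → refactor (board A #11, board B #10). The LCS DP gives dp[12][10] = 8, so this is optimal.

8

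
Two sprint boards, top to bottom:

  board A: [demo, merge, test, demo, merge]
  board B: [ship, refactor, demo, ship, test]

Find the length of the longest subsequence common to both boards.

2

Match demo at board A[1]=board B[3]; then test at board A[3]=board B[5] — 2 tasks in the same relative order in both. The LCS DP gives dp[5][5] = 2, so this is optimal.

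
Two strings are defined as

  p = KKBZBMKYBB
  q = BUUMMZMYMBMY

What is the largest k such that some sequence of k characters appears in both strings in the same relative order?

Match B [3,1], then Z [4,6], then B [5,10], then M [6,11], then Y [8,12] — 5 characters in the same relative order in both. Since dp[10][12] = 5, nothing longer is possible.

5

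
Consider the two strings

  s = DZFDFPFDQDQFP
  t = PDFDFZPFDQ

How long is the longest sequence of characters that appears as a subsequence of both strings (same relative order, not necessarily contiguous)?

One common subsequence of length 8: D [1,2]; then F [3,3]; then D [4,4]; then F [5,5]; then P [6,7]; then F [7,8]; then D [10,9]; then Q [11,10], and the DP table's final entry dp[13][10] is also 8, so no common subsequence is longer.

8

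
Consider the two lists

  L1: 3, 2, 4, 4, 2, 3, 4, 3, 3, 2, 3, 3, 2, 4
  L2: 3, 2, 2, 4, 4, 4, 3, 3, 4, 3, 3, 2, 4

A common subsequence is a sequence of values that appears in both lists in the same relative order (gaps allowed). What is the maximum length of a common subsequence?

Taking 3 at L1[1]=L2[1], then 2 at L1[2]=L2[3], then 4 at L1[3]=L2[4], then 4 at L1[4]=L2[5], then 4 at L1[7]=L2[6], then 3 at L1[8]=L2[7], then 3 at L1[9]=L2[8], then 3 at L1[11]=L2[10], then 3 at L1[12]=L2[11], then 2 at L1[13]=L2[12], then 4 at L1[14]=L2[13] gives a common subsequence of length 11, and the DP table's final entry dp[14][13] is also 11, so no common subsequence is longer.

11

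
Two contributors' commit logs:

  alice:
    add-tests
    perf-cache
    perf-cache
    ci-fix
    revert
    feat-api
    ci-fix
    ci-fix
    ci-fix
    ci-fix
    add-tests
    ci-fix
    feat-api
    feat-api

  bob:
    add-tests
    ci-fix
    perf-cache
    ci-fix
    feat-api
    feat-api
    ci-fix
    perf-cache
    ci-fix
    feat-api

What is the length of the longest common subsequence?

7

Taking add-tests at alice[1]=bob[1] → perf-cache at alice[3]=bob[3] → ci-fix at alice[4]=bob[4] → feat-api at alice[6]=bob[6] → ci-fix at alice[7]=bob[7] → ci-fix at alice[12]=bob[9] → feat-api at alice[14]=bob[10] gives a common subsequence of length 7, and the DP table's final entry dp[14][10] is also 7, so no common subsequence is longer.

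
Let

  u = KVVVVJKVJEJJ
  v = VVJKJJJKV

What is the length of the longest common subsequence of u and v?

One common subsequence of length 7: V (u #4, v #1), then V (u #5, v #2), then J (u #6, v #3), then K (u #7, v #4), then J (u #9, v #5), then J (u #11, v #6), then J (u #12, v #7), and the DP table's final entry dp[12][9] is also 7, so no common subsequence is longer.

7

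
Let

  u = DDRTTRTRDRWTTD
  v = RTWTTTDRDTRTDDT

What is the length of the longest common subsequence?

9

Match R at u[3]=v[1], then T at u[4]=v[4], then T at u[5]=v[5], then T at u[7]=v[6], then R at u[8]=v[8], then D at u[9]=v[9], then R at u[10]=v[11], then T at u[12]=v[12], then T at u[13]=v[15] — 9 characters in the same relative order in both. dp[14][15] = 9 confirms this is the maximum.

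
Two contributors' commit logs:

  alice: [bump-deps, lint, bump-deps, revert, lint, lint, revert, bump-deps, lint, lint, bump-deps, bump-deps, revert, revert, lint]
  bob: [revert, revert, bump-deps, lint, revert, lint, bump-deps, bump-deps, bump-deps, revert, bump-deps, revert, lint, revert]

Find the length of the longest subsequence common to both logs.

10

Match bump-deps at alice[1]=bob[3] → lint at alice[2]=bob[4] → revert at alice[4]=bob[5] → lint at alice[6]=bob[6] → bump-deps at alice[8]=bob[7] → bump-deps at alice[11]=bob[8] → bump-deps at alice[12]=bob[9] → revert at alice[13]=bob[10] → revert at alice[14]=bob[12] → lint at alice[15]=bob[13] — 10 commits in the same relative order in both, and the DP table's final entry dp[15][14] is also 10, so no common subsequence is longer.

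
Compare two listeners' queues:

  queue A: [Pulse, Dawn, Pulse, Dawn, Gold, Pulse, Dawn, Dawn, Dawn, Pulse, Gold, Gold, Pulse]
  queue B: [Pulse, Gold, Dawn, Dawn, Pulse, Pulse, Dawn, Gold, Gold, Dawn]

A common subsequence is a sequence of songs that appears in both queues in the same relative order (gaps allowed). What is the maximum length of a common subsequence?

One common subsequence of length 7: Pulse (queue A #1, queue B #1), Dawn (queue A #2, queue B #4), Pulse (queue A #3, queue B #5), Pulse (queue A #6, queue B #6), Dawn (queue A #9, queue B #7), Gold (queue A #11, queue B #8), Gold (queue A #12, queue B #9). dp[13][10] = 7 confirms this is the maximum.

7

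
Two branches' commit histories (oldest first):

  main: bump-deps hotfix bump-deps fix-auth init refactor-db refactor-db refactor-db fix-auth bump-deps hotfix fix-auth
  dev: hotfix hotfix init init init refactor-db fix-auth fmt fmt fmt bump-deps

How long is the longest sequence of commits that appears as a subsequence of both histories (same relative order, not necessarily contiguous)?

5

Pick hotfix (main #2, dev #2) → init (main #5, dev #5) → refactor-db (main #8, dev #6) → fix-auth (main #9, dev #7) → bump-deps (main #10, dev #11); all 5 commits appear in both, in order. dp[12][11] = 5 confirms this is the maximum.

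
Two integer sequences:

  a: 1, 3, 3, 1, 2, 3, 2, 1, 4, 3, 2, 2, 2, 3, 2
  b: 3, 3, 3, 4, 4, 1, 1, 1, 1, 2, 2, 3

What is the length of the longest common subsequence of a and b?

One common subsequence of length 7: 3 (a #2, b #2), 3 (a #3, b #3), 1 (a #4, b #8), 1 (a #8, b #9), 2 (a #12, b #10), 2 (a #13, b #11), 3 (a #14, b #12), and the DP table's final entry dp[15][12] is also 7, so no common subsequence is longer.

7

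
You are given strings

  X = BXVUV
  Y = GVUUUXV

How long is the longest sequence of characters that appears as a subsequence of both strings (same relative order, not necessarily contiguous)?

Let dp[i][j] be the LCS length of the first i characters of X and the first j characters of Y. dp[i][j] = dp[i-1][j-1]+1 when the i-th and j-th characters match, else max(dp[i-1][j], dp[i][j-1]).
    ·  G  V  U  U  U  X  V
 ·  0  0  0  0  0  0  0  0
 B  0  0  0  0  0  0  0  0
 X  0  0  0  0  0  0  1  1
 V  0  0  1  1  1  1  1  2
 U  0  0  1  2  2  2  2  2
 V  0  0  1  2  2  2  2  3
dp[5][7] = 3. One LCS (by backtracking along matches): VUV.

3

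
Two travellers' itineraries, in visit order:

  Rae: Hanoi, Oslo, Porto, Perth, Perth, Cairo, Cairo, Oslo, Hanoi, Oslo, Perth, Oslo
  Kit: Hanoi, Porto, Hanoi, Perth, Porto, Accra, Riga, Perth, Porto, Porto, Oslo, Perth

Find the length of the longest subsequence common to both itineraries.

6

Match Hanoi (Rae #1, Kit #1), Porto (Rae #3, Kit #2), Perth (Rae #4, Kit #4), Perth (Rae #5, Kit #8), Oslo (Rae #10, Kit #11), Perth (Rae #11, Kit #12) — 6 stops in the same relative order in both. Since dp[12][12] = 6, nothing longer is possible.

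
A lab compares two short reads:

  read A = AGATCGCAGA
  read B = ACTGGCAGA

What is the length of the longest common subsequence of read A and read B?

Let dp[i][j] be the LCS length of the first i bases of read A and the first j bases of read B. dp[i][j] = dp[i-1][j-1]+1 when the i-th and j-th bases match, else max(dp[i-1][j], dp[i][j-1]).
    ·  A  C  T  G  G  C  A  G  A
 ·  0  0  0  0  0  0  0  0  0  0
 A  0  1  1  1  1  1  1  1  1  1
 G  0  1  1  1  2  2  2  2  2  2
 A  0  1  1  1  2  2  2  3  3  3
 T  0  1  1  2  2  2  2  3  3  3
 C  0  1  2  2  2  2  3  3  3  3
 G  0  1  2  2  3  3  3  3  4  4
 C  0  1  2  2  3  3  4  4  4  4
 A  0  1  2  2  3  3  4  5  5  5
 G  0  1  2  2  3  4  4  5  6  6
 A  0  1  2  2  3  4  4  5  6  7
dp[10][9] = 7. One LCS (by backtracking along matches): AGGCAGA.

7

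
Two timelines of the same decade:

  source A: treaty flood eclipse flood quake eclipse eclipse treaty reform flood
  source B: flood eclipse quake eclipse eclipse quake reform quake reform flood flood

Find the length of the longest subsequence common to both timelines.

Taking flood at source A[2]=source B[1], eclipse at source A[3]=source B[2], quake at source A[5]=source B[3], eclipse at source A[6]=source B[4], eclipse at source A[7]=source B[5], reform at source A[9]=source B[9], flood at source A[10]=source B[11] gives a common subsequence of length 7, and the DP table's final entry dp[10][11] is also 7, so no common subsequence is longer.

7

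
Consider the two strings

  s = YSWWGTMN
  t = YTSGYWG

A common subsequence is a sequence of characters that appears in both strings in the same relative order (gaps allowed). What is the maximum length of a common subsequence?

Pick Y [1,1]; then S [2,3]; then W [4,6]; then G [5,7]; all 4 characters appear in both, in order. The LCS DP gives dp[8][7] = 4, so this is optimal.

4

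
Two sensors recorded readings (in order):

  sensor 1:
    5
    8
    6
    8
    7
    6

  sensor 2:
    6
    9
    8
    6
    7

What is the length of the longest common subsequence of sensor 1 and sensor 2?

3

Match 8 at sensor 1[2]=sensor 2[3] → 6 at sensor 1[3]=sensor 2[4] → 7 at sensor 1[5]=sensor 2[5] — 3 values in the same relative order in both. dp[6][5] = 3 confirms this is the maximum.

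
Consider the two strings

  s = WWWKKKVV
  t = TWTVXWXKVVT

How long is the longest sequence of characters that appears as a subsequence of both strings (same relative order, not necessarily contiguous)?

5

Taking W [1,2] → W [2,6] → K [6,8] → V [7,9] → V [8,10] gives a common subsequence of length 5, and the DP table's final entry dp[8][11] is also 5, so no common subsequence is longer.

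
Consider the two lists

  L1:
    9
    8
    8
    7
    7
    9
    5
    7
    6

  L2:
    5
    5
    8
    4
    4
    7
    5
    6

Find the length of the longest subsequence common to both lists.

4

Taking 8 [2,3], then 7 [5,6], then 5 [7,7], then 6 [9,8] gives a common subsequence of length 4. dp[9][8] = 4 confirms this is the maximum.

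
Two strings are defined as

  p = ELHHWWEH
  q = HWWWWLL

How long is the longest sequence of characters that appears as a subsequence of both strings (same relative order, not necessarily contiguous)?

3

Let dp[i][j] be the LCS length of the first i characters of p and the first j characters of q. dp[i][j] = dp[i-1][j-1]+1 when the i-th and j-th characters match, else max(dp[i-1][j], dp[i][j-1]).
    ·  H  W  W  W  W  L  L
 ·  0  0  0  0  0  0  0  0
 E  0  0  0  0  0  0  0  0
 L  0  0  0  0  0  0  1  1
 H  0  1  1  1  1  1  1  1
 H  0  1  1  1  1  1  1  1
 W  0  1  2  2  2  2  2  2
 W  0  1  2  3  3  3  3  3
 E  0  1  2  3  3  3  3  3
 H  0  1  2  3  3  3  3  3
dp[8][7] = 3. One LCS (by backtracking along matches): HWW.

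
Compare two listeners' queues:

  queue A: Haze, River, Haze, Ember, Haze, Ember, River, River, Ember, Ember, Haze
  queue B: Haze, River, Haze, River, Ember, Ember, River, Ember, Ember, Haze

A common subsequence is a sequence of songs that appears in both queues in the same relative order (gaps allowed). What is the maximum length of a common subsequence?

Match Haze at queue A[1]=queue B[1]; then River at queue A[2]=queue B[2]; then Haze at queue A[3]=queue B[3]; then Ember at queue A[4]=queue B[5]; then Ember at queue A[6]=queue B[6]; then River at queue A[8]=queue B[7]; then Ember at queue A[9]=queue B[8]; then Ember at queue A[10]=queue B[9]; then Haze at queue A[11]=queue B[10] — 9 songs in the same relative order in both. dp[11][10] = 9 confirms this is the maximum.

9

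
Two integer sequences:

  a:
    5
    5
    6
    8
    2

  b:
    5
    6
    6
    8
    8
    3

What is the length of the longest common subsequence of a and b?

3

Let dp[i][j] be the LCS length of the first i values of a and the first j values of b. dp[i][j] = dp[i-1][j-1]+1 when the i-th and j-th values match, else max(dp[i-1][j], dp[i][j-1]).
    ·  5  6  6  8  8  3
 ·  0  0  0  0  0  0  0
 5  0  1  1  1  1  1  1
 5  0  1  1  1  1  1  1
 6  0  1  2  2  2  2  2
 8  0  1  2  2  3  3  3
 2  0  1  2  2  3  3  3
dp[5][6] = 3. One LCS (by backtracking along matches): 5, 6, 8.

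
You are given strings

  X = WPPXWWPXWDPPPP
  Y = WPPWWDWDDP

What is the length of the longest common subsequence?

One common subsequence of length 8: W at X[1]=Y[1], P at X[2]=Y[2], P at X[3]=Y[3], W at X[5]=Y[4], W at X[6]=Y[5], W at X[9]=Y[7], D at X[10]=Y[9], P at X[14]=Y[10]. dp[14][10] = 8 confirms this is the maximum.

8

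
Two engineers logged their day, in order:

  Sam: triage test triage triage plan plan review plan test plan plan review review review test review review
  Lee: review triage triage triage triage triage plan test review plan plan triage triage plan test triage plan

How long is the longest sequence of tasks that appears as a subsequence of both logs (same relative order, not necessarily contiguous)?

Pick triage at Sam[1]=Lee[4] → triage at Sam[3]=Lee[5] → triage at Sam[4]=Lee[6] → plan at Sam[5]=Lee[7] → review at Sam[7]=Lee[9] → plan at Sam[8]=Lee[10] → plan at Sam[10]=Lee[11] → plan at Sam[11]=Lee[14] → test at Sam[15]=Lee[15]; all 9 tasks appear in both, in order. Since dp[17][17] = 9, nothing longer is possible.

9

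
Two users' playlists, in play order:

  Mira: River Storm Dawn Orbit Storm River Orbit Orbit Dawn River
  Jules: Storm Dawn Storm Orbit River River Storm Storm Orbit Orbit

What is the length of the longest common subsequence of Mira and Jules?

One common subsequence of length 6: Storm [2,1]; then Dawn [3,2]; then Orbit [4,4]; then Storm [5,8]; then Orbit [7,9]; then Orbit [8,10]. dp[10][10] = 6 confirms this is the maximum.

6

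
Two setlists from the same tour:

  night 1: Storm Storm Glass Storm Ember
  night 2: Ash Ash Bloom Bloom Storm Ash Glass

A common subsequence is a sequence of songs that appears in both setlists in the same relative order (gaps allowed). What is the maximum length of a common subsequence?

Taking Storm (night 1 #1, night 2 #5), then Glass (night 1 #3, night 2 #7) gives a common subsequence of length 2, and the DP table's final entry dp[5][7] is also 2, so no common subsequence is longer.

2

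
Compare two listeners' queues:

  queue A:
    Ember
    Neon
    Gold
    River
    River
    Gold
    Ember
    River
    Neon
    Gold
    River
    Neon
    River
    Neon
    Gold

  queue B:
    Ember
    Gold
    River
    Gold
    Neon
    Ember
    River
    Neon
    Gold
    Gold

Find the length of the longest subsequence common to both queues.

9

Taking Ember (queue A #1, queue B #1), then Gold (queue A #3, queue B #2), then River (queue A #5, queue B #3), then Gold (queue A #6, queue B #4), then Ember (queue A #7, queue B #6), then River (queue A #8, queue B #7), then Neon (queue A #9, queue B #8), then Gold (queue A #10, queue B #9), then Gold (queue A #15, queue B #10) gives a common subsequence of length 9. Since dp[15][10] = 9, nothing longer is possible.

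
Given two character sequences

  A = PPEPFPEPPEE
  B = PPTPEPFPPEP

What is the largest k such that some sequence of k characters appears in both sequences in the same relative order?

8

Taking P at A[1]=B[2] → P at A[2]=B[4] → E at A[3]=B[5] → P at A[4]=B[6] → F at A[5]=B[7] → P at A[6]=B[9] → E at A[7]=B[10] → P at A[9]=B[11] gives a common subsequence of length 8. Since dp[11][11] = 8, nothing longer is possible.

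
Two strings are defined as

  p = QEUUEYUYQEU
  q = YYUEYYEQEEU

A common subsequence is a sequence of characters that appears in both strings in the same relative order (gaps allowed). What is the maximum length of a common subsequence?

7

One common subsequence of length 7: U (p #4, q #3) → E (p #5, q #4) → Y (p #6, q #5) → Y (p #8, q #6) → Q (p #9, q #8) → E (p #10, q #10) → U (p #11, q #11). dp[11][11] = 7 confirms this is the maximum.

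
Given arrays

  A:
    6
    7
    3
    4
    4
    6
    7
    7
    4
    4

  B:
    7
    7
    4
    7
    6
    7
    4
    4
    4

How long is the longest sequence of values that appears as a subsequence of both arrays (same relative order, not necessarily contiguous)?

6

Let dp[i][j] be the LCS length of the first i values of A and the first j values of B. dp[i][j] = dp[i-1][j-1]+1 when the i-th and j-th values match, else max(dp[i-1][j], dp[i][j-1]).
    ·  7  7  4  7  6  7  4  4  4
 ·  0  0  0  0  0  0  0  0  0  0
 6  0  0  0  0  0  1  1  1  1  1
 7  0  1  1  1  1  1  2  2  2  2
 3  0  1  1  1  1  1  2  2  2  2
 4  0  1  1  2  2  2  2  3  3  3
 4  0  1  1  2  2  2  2  3  4  4
 6  0  1  1  2  2  3  3  3  4  4
 7  0  1  2  2  3  3  4  4  4  4
 7  0  1  2  2  3  3  4  4  4  4
 4  0  1  2  3  3  3  4  5  5  5
 4  0  1  2  3  3  3  4  5  6  6
dp[10][9] = 6. One LCS (by backtracking along matches): 7, 4, 6, 7, 4, 4.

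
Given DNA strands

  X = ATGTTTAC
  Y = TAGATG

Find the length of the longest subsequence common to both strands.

3

One common subsequence of length 3: A at X[1]=Y[4], then T at X[2]=Y[5], then G at X[3]=Y[6]. The LCS DP gives dp[8][6] = 3, so this is optimal.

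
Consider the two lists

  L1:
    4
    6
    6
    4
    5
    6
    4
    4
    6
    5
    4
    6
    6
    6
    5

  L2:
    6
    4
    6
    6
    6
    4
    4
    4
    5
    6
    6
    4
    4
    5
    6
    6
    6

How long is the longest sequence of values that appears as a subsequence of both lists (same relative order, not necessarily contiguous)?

Match 4 at L1[1]=L2[2]; then 6 at L1[2]=L2[4]; then 6 at L1[3]=L2[5]; then 4 at L1[4]=L2[8]; then 5 at L1[5]=L2[9]; then 6 at L1[6]=L2[11]; then 4 at L1[7]=L2[12]; then 4 at L1[8]=L2[13]; then 5 at L1[10]=L2[14]; then 6 at L1[12]=L2[15]; then 6 at L1[13]=L2[16]; then 6 at L1[14]=L2[17] — 12 values in the same relative order in both. The LCS DP gives dp[15][17] = 12, so this is optimal.

12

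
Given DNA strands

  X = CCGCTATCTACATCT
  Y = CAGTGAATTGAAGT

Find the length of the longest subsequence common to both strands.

9

Match C [1,1], then G [3,3], then T [5,4], then A [6,7], then T [7,8], then T [9,9], then A [10,11], then A [12,12], then T [15,14] — 9 bases in the same relative order in both. Since dp[15][14] = 9, nothing longer is possible.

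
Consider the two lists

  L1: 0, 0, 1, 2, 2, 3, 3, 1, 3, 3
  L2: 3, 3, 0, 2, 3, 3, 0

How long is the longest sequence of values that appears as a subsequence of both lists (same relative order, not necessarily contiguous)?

One common subsequence of length 4: 0 (L1 #2, L2 #3), then 2 (L1 #5, L2 #4), then 3 (L1 #6, L2 #5), then 3 (L1 #7, L2 #6). Since dp[10][7] = 4, nothing longer is possible.

4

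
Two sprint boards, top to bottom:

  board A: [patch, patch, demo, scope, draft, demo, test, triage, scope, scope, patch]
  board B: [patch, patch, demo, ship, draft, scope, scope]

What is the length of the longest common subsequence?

6

Pick patch [1,1] → patch [2,2] → demo [3,3] → draft [5,5] → scope [9,6] → scope [10,7]; all 6 tasks appear in both, in order. dp[11][7] = 6 confirms this is the maximum.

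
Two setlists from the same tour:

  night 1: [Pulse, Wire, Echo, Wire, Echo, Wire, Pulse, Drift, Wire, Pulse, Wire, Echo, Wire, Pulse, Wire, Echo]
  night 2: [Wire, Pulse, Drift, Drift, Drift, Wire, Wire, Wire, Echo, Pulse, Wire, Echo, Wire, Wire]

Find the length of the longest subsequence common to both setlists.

One common subsequence of length 9: Pulse [1,2]; then Wire [2,7]; then Wire [4,8]; then Echo [5,9]; then Pulse [10,10]; then Wire [11,11]; then Echo [12,12]; then Wire [13,13]; then Wire [15,14], and the DP table's final entry dp[16][14] is also 9, so no common subsequence is longer.

9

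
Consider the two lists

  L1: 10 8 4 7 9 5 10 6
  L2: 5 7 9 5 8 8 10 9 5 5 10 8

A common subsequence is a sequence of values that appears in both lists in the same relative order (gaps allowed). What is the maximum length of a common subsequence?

4

Taking 10 (L1 #1, L2 #7); then 9 (L1 #5, L2 #8); then 5 (L1 #6, L2 #10); then 10 (L1 #7, L2 #11) gives a common subsequence of length 4. The LCS DP gives dp[8][12] = 4, so this is optimal.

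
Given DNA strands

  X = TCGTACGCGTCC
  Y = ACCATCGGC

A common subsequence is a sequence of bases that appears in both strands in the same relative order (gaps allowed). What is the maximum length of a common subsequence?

Match C (X #2, Y #3); then T (X #4, Y #5); then C (X #6, Y #6); then G (X #7, Y #7); then G (X #9, Y #8); then C (X #12, Y #9) — 6 bases in the same relative order in both. Since dp[12][9] = 6, nothing longer is possible.

6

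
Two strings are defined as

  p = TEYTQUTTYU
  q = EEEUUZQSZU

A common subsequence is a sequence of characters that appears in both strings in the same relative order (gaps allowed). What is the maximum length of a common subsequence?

Let dp[i][j] be the LCS length of the first i characters of p and the first j characters of q. dp[i][j] = dp[i-1][j-1]+1 when the i-th and j-th characters match, else max(dp[i-1][j], dp[i][j-1]).
    ·  E  E  E  U  U  Z  Q  S  Z  U
 ·  0  0  0  0  0  0  0  0  0  0  0
 T  0  0  0  0  0  0  0  0  0  0  0
 E  0  1  1  1  1  1  1  1  1  1  1
 Y  0  1  1  1  1  1  1  1  1  1  1
 T  0  1  1  1  1  1  1  1  1  1  1
 Q  0  1  1  1  1  1  1  2  2  2  2
 U  0  1  1  1  2  2  2  2  2  2  3
 T  0  1  1  1  2  2  2  2  2  2  3
 T  0  1  1  1  2  2  2  2  2  2  3
 Y  0  1  1  1  2  2  2  2  2  2  3
 U  0  1  1  1  2  3  3  3  3  3  3
dp[10][10] = 3. One LCS (by backtracking along matches): EQU.

3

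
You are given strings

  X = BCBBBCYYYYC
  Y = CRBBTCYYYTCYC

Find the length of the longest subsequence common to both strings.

9

Pick C at X[2]=Y[1]; then B at X[3]=Y[3]; then B at X[4]=Y[4]; then C at X[6]=Y[6]; then Y at X[7]=Y[7]; then Y at X[8]=Y[8]; then Y at X[9]=Y[9]; then Y at X[10]=Y[12]; then C at X[11]=Y[13]; all 9 characters appear in both, in order. Since dp[11][13] = 9, nothing longer is possible.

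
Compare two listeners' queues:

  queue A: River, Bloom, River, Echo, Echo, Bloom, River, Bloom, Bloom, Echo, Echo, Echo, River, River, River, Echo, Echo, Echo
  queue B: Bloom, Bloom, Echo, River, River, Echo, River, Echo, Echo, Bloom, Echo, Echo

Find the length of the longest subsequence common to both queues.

9

Pick Bloom (queue A #8, queue B #1), Bloom (queue A #9, queue B #2), Echo (queue A #12, queue B #3), River (queue A #13, queue B #4), River (queue A #14, queue B #5), River (queue A #15, queue B #7), Echo (queue A #16, queue B #9), Echo (queue A #17, queue B #11), Echo (queue A #18, queue B #12); all 9 songs appear in both, in order. dp[18][12] = 9 confirms this is the maximum.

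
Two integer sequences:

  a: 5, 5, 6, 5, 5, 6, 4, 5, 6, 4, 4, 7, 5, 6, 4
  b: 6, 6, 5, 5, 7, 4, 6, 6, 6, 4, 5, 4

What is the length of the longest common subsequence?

Match 5 (a #1, b #3) → 5 (a #2, b #4) → 6 (a #3, b #7) → 6 (a #6, b #8) → 6 (a #9, b #9) → 4 (a #11, b #10) → 5 (a #13, b #11) → 4 (a #15, b #12) — 8 values in the same relative order in both, and the DP table's final entry dp[15][12] is also 8, so no common subsequence is longer.

8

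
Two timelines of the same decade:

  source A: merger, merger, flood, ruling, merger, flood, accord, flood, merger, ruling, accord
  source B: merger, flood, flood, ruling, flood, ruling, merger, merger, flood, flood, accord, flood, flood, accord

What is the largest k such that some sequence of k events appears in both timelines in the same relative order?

Match merger (source A #1, source B #1); then flood (source A #3, source B #5); then ruling (source A #4, source B #6); then merger (source A #5, source B #8); then flood (source A #6, source B #10); then accord (source A #7, source B #11); then flood (source A #8, source B #13); then accord (source A #11, source B #14) — 8 events in the same relative order in both. The LCS DP gives dp[11][14] = 8, so this is optimal.

8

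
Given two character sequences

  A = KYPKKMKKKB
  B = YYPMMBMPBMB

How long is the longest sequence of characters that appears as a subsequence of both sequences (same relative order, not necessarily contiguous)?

Taking Y at A[2]=B[2], P at A[3]=B[8], M at A[6]=B[10], B at A[10]=B[11] gives a common subsequence of length 4. The LCS DP gives dp[10][11] = 4, so this is optimal.

4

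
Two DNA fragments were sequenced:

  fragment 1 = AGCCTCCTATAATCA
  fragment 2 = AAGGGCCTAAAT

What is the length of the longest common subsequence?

9

Match A (fragment 1 #1, fragment 2 #2); then G (fragment 1 #2, fragment 2 #5); then C (fragment 1 #6, fragment 2 #6); then C (fragment 1 #7, fragment 2 #7); then T (fragment 1 #8, fragment 2 #8); then A (fragment 1 #9, fragment 2 #9); then A (fragment 1 #11, fragment 2 #10); then A (fragment 1 #12, fragment 2 #11); then T (fragment 1 #13, fragment 2 #12) — 9 bases in the same relative order in both. The LCS DP gives dp[15][12] = 9, so this is optimal.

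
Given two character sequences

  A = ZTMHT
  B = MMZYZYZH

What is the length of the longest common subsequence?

2

Let dp[i][j] be the LCS length of the first i characters of A and the first j characters of B. dp[i][j] = dp[i-1][j-1]+1 when the i-th and j-th characters match, else max(dp[i-1][j], dp[i][j-1]).
    ·  M  M  Z  Y  Z  Y  Z  H
 ·  0  0  0  0  0  0  0  0  0
 Z  0  0  0  1  1  1  1  1  1
 T  0  0  0  1  1  1  1  1  1
 M  0  1  1  1  1  1  1  1  1
 H  0  1  1  1  1  1  1  1  2
 T  0  1  1  1  1  1  1  1  2
dp[5][8] = 2. One LCS (by backtracking along matches): ZH.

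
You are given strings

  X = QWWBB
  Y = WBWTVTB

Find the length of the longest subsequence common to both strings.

3

Taking W at X[2]=Y[1] → W at X[3]=Y[3] → B at X[5]=Y[7] gives a common subsequence of length 3, and the DP table's final entry dp[5][7] is also 3, so no common subsequence is longer.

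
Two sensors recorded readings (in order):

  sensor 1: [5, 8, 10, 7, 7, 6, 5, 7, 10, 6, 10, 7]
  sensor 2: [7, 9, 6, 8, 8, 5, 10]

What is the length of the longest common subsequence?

Let dp[i][j] be the LCS length of the first i values of sensor 1 and the first j values of sensor 2. dp[i][j] = dp[i-1][j-1]+1 when the i-th and j-th values match, else max(dp[i-1][j], dp[i][j-1]).
    ·  7  9  6  8  8  5 10
 ·  0  0  0  0  0  0  0  0
 5  0  0  0  0  0  0  1  1
 8  0  0  0  0  1  1  1  1
10  0  0  0  0  1  1  1  2
 7  0  1  1  1  1  1  1  2
 7  0  1  1  1  1  1  1  2
 6  0  1  1  2  2  2  2  2
 5  0  1  1  2  2  2  3  3
 7  0  1  1  2  2  2  3  3
10  0  1  1  2  2  2  3  4
 6  0  1  1  2  2  2  3  4
10  0  1  1  2  2  2  3  4
 7  0  1  1  2  2  2  3  4
dp[12][7] = 4. One LCS (by backtracking along matches): 7, 6, 5, 10.

4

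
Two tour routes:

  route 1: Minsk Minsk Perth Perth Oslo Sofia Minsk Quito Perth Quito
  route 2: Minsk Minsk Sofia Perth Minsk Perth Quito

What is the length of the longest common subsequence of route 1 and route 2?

6

One common subsequence of length 6: Minsk [1,1]; then Minsk [2,2]; then Perth [4,4]; then Minsk [7,5]; then Perth [9,6]; then Quito [10,7]. Since dp[10][7] = 6, nothing longer is possible.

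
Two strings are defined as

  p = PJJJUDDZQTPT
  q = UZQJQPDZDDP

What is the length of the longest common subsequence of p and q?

4

One common subsequence of length 4: P [1,6]; then D [6,9]; then D [7,10]; then P [11,11]. dp[12][11] = 4 confirms this is the maximum.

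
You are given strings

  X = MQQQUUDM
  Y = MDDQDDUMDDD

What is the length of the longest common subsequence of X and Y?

Let dp[i][j] be the LCS length of the first i characters of X and the first j characters of Y. dp[i][j] = dp[i-1][j-1]+1 when the i-th and j-th characters match, else max(dp[i-1][j], dp[i][j-1]).
    ·  M  D  D  Q  D  D  U  M  D  D  D
 ·  0  0  0  0  0  0  0  0  0  0  0  0
 M  0  1  1  1  1  1  1  1  1  1  1  1
 Q  0  1  1  1  2  2  2  2  2  2  2  2
 Q  0  1  1  1  2  2  2  2  2  2  2  2
 Q  0  1  1  1  2  2  2  2  2  2  2  2
 U  0  1  1  1  2  2  2  3  3  3  3  3
 U  0  1  1  1  2  2  2  3  3  3  3  3
 D  0  1  2  2  2  3  3  3  3  4  4  4
 M  0  1  2  2  2  3  3  3  4  4  4  4
dp[8][11] = 4. One LCS (by backtracking along matches): MQUD.

4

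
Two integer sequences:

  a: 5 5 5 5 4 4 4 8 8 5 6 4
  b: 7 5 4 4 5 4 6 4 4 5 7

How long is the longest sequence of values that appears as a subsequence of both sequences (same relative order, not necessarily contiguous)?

6

Pick 5 [1,2], then 5 [4,5], then 4 [5,6], then 4 [6,8], then 4 [7,9], then 5 [10,10]; all 6 values appear in both, in order. dp[12][11] = 6 confirms this is the maximum.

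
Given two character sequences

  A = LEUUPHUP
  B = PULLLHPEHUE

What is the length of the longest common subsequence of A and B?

4

Taking L (A #1, B #5); then E (A #2, B #8); then H (A #6, B #9); then U (A #7, B #10) gives a common subsequence of length 4. Since dp[8][11] = 4, nothing longer is possible.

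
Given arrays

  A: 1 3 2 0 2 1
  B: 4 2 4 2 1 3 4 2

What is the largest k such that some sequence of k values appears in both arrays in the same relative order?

3

Pick 1 [1,5], then 3 [2,6], then 2 [5,8]; all 3 values appear in both, in order, and the DP table's final entry dp[6][8] is also 3, so no common subsequence is longer.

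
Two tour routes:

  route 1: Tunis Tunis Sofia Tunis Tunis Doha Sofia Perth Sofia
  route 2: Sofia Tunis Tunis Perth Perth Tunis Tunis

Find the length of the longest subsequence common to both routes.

4

One common subsequence of length 4: Tunis [1,2], Tunis [2,3], Tunis [4,6], Tunis [5,7]. dp[9][7] = 4 confirms this is the maximum.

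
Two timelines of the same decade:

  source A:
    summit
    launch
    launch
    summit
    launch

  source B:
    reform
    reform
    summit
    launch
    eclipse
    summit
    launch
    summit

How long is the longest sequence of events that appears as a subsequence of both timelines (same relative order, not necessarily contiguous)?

4

Taking summit at source A[1]=source B[3] → launch at source A[2]=source B[4] → launch at source A[3]=source B[7] → summit at source A[4]=source B[8] gives a common subsequence of length 4, and the DP table's final entry dp[5][8] is also 4, so no common subsequence is longer.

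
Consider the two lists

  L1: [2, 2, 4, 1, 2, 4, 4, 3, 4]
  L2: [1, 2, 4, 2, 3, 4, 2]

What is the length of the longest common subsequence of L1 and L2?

Let dp[i][j] be the LCS length of the first i values of L1 and the first j values of L2. dp[i][j] = dp[i-1][j-1]+1 when the i-th and j-th values match, else max(dp[i-1][j], dp[i][j-1]).
    ·  1  2  4  2  3  4  2
 ·  0  0  0  0  0  0  0  0
 2  0  0  1  1  1  1  1  1
 2  0  0  1  1  2  2  2  2
 4  0  0  1  2  2  2  3  3
 1  0  1  1  2  2  2  3  3
 2  0  1  2  2  3  3  3  4
 4  0  1  2  3  3  3  4  4
 4  0  1  2  3  3  3  4  4
 3  0  1  2  3  3  4  4  4
 4  0  1  2  3  3  4  5  5
dp[9][7] = 5. One LCS (by backtracking along matches): 2, 4, 2, 3, 4.

5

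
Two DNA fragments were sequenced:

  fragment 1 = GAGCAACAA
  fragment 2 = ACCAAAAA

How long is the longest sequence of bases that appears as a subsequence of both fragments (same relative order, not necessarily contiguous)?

Let dp[i][j] be the LCS length of the first i bases of fragment 1 and the first j bases of fragment 2. dp[i][j] = dp[i-1][j-1]+1 when the i-th and j-th bases match, else max(dp[i-1][j], dp[i][j-1]).
    ·  A  C  C  A  A  A  A  A
 ·  0  0  0  0  0  0  0  0  0
 G  0  0  0  0  0  0  0  0  0
 A  0  1  1  1  1  1  1  1  1
 G  0  1  1  1  1  1  1  1  1
 C  0  1  2  2  2  2  2  2  2
 A  0  1  2  2  3  3  3  3  3
 A  0  1  2  2  3  4  4  4  4
 C  0  1  2  3  3  4  4  4  4
 A  0  1  2  3  4  4  5  5  5
 A  0  1  2  3  4  5  5  6  6
dp[9][8] = 6. One LCS (by backtracking along matches): ACAAAA.

6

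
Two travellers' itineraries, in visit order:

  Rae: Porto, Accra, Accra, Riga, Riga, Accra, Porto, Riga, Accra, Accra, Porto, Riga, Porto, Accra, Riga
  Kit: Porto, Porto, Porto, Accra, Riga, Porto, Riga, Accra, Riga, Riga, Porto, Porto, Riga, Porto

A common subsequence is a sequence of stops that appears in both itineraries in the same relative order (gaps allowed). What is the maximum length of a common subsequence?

Taking Porto at Rae[1]=Kit[3], Accra at Rae[2]=Kit[4], Accra at Rae[3]=Kit[8], Riga at Rae[4]=Kit[9], Riga at Rae[5]=Kit[10], Porto at Rae[7]=Kit[11], Porto at Rae[11]=Kit[12], Riga at Rae[12]=Kit[13], Porto at Rae[13]=Kit[14] gives a common subsequence of length 9. dp[15][14] = 9 confirms this is the maximum.

9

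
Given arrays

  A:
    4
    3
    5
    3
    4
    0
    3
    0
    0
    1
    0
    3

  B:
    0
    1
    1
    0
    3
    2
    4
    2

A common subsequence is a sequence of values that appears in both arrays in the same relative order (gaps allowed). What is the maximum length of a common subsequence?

Let dp[i][j] be the LCS length of the first i values of A and the first j values of B. dp[i][j] = dp[i-1][j-1]+1 when the i-th and j-th values match, else max(dp[i-1][j], dp[i][j-1]).
    ·  0  1  1  0  3  2  4  2
 ·  0  0  0  0  0  0  0  0  0
 4  0  0  0  0  0  0  0  1  1
 3  0  0  0  0  0  1  1  1  1
 5  0  0  0  0  0  1  1  1  1
 3  0  0  0  0  0  1  1  1  1
 4  0  0  0  0  0  1  1  2  2
 0  0  1  1  1  1  1  1  2  2
 3  0  1  1  1  1  2  2  2  2
 0  0  1  1  1  2  2  2  2  2
 0  0  1  1  1  2  2  2  2  2
 1  0  1  2  2  2  2  2  2  2
 0  0  1  2  2  3  3  3  3  3
 3  0  1  2  2  3  4  4  4  4
dp[12][8] = 4. One LCS (by backtracking along matches): 0, 1, 0, 3.

4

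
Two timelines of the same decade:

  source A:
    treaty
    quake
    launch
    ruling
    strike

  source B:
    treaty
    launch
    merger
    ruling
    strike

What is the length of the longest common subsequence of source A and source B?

One common subsequence of length 4: treaty [1,1], launch [3,2], ruling [4,4], strike [5,5]. Since dp[5][5] = 4, nothing longer is possible.

4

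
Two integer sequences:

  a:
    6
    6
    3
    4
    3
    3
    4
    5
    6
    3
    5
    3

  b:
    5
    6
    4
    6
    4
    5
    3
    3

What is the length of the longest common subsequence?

Pick 6 at a[1]=b[2]; then 6 at a[2]=b[4]; then 4 at a[7]=b[5]; then 5 at a[8]=b[6]; then 3 at a[10]=b[7]; then 3 at a[12]=b[8]; all 6 values appear in both, in order. dp[12][8] = 6 confirms this is the maximum.

6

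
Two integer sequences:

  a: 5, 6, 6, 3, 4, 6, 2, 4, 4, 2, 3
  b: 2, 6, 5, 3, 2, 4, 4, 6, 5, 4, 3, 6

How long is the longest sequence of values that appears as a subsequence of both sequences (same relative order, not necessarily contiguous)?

6

Let dp[i][j] be the LCS length of the first i values of a and the first j values of b. dp[i][j] = dp[i-1][j-1]+1 when the i-th and j-th values match, else max(dp[i-1][j], dp[i][j-1]).
    ·  2  6  5  3  2  4  4  6  5  4  3  6
 ·  0  0  0  0  0  0  0  0  0  0  0  0  0
 5  0  0  0  1  1  1  1  1  1  1  1  1  1
 6  0  0  1  1  1  1  1  1  2  2  2  2  2
 6  0  0  1  1  1  1  1  1  2  2  2  2  3
 3  0  0  1  1  2  2  2  2  2  2  2  3  3
 4  0  0  1  1  2  2  3  3  3  3  3  3  3
 6  0  0  1  1  2  2  3  3  4  4  4  4  4
 2  0  1  1  1  2  3  3  3  4  4  4  4  4
 4  0  1  1  1  2  3  4  4  4  4  5  5  5
 4  0  1  1  1  2  3  4  5  5  5  5  5  5
 2  0  1  1  1  2  3  4  5  5  5  5  5  5
 3  0  1  1  1  2  3  4  5  5  5  5  6  6
dp[11][12] = 6. One LCS (by backtracking along matches): 5, 3, 4, 6, 4, 3.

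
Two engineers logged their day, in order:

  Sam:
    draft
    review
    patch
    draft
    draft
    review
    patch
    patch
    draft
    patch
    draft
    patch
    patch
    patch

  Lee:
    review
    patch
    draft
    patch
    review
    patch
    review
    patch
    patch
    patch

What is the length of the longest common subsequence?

Taking review (Sam #2, Lee #1), patch (Sam #3, Lee #2), draft (Sam #4, Lee #3), review (Sam #6, Lee #5), patch (Sam #7, Lee #6), patch (Sam #12, Lee #8), patch (Sam #13, Lee #9), patch (Sam #14, Lee #10) gives a common subsequence of length 8. Since dp[14][10] = 8, nothing longer is possible.

8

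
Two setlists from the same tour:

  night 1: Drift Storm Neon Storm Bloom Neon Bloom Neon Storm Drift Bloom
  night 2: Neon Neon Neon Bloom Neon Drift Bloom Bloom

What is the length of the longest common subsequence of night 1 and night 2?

6

One common subsequence of length 6: Neon [3,2], then Neon [6,3], then Bloom [7,4], then Neon [8,5], then Drift [10,6], then Bloom [11,8], and the DP table's final entry dp[11][8] is also 6, so no common subsequence is longer.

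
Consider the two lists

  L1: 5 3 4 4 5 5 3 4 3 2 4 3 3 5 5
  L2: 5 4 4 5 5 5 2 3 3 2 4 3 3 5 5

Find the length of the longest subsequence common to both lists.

One common subsequence of length 13: 5 (L1 #1, L2 #1); then 4 (L1 #3, L2 #2); then 4 (L1 #4, L2 #3); then 5 (L1 #5, L2 #5); then 5 (L1 #6, L2 #6); then 3 (L1 #7, L2 #8); then 3 (L1 #9, L2 #9); then 2 (L1 #10, L2 #10); then 4 (L1 #11, L2 #11); then 3 (L1 #12, L2 #12); then 3 (L1 #13, L2 #13); then 5 (L1 #14, L2 #14); then 5 (L1 #15, L2 #15). The LCS DP gives dp[15][15] = 13, so this is optimal.

13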